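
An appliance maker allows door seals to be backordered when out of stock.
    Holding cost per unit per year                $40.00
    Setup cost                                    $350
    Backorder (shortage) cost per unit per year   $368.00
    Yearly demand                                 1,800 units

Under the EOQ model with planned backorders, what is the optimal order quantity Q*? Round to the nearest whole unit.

187 units

Q* = √(2DS/H) · √((H + b)/b)
   = √(2 × 1,800 × 350 / 40) · √((40 + 368) / 368)
   = 177.482 × 1.0529 ≈ 186.88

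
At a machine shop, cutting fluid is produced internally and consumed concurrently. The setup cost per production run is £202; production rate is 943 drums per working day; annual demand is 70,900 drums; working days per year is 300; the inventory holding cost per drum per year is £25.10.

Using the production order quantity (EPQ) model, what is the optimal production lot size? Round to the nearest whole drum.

d = 70,900/300 = 236.3333 drums/day;  effective holding cost H(1 − d/p) = 25.1·(1 − 236.3333/943) = 18.80947
Q* = √(2DS / H_eff) = √(2·70,900·202 / 18.80947) ≈ 1,234.03

1,234 drums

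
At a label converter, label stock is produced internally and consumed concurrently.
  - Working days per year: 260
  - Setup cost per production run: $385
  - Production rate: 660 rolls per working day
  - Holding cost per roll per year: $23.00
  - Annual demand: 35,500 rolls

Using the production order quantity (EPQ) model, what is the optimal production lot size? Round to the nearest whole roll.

Daily demand d = 35,500/260 = 136.538; p = 660; 1 − d/p = 0.79312
EPQ = √(2DS / (H(1 − d/p)))
    = √(2 × 35,500 × 385 / (23 × 0.79312)) ≈ 1,224.12

1,224 rolls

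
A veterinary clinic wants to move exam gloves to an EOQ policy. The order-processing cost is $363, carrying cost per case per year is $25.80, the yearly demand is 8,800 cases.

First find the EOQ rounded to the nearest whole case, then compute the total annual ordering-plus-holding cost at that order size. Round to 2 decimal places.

EOQ = √(2DS/H) = √(2 × 8,800 × 363 / 25.8)
    = √(247,627.91) ≈ 497.62 → Q = 498 cases
Annual ordering cost = (D/Q)·S = (8,800/498) × 363 = $6,414.46
Annual holding cost  = (Q/2)·H = (498/2) × 25.8 = $6,424.20
Total = $6,414.46 + $6,424.20 = $12,838.66

$12,838.66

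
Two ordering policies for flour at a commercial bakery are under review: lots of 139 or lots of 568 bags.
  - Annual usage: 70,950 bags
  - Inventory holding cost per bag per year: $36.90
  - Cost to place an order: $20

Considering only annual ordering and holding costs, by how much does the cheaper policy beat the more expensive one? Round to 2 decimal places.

For each Q, cost = (D/Q)·S + (Q/2)·H.
TC(139) = (70,950/139)×20 + (139/2)×36.9 = $12,773.18
TC(568) = (70,950/568)×20 + (568/2)×36.9 = $12,977.84
|ΔTC| = |$12,773.18 − $12,977.84| = $204.66

$204.66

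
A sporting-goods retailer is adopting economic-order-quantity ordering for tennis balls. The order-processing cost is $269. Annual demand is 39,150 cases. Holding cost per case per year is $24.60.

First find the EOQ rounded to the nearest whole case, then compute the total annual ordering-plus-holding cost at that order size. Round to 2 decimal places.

EOQ = √(2DS/H) = √(2 × 39,150 × 269 / 24.6)
    = √(856,207.32) ≈ 925.31 → Q = 925 cases
Annual ordering cost = (D/Q)·S = (39,150/925) × 269 = $11,385.24
Annual holding cost  = (Q/2)·H = (925/2) × 24.6 = $11,377.50
Total = $11,385.24 + $11,377.50 = $22,762.74

$22,762.74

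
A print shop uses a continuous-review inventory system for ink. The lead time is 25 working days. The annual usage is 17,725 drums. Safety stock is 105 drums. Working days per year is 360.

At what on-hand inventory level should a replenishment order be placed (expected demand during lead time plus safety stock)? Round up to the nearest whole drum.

Daily demand d = 17,725 / 360 = 49.236 drums/day
Demand during lead time = 49.236 × 25 = 1,230.90
Reorder point = 1,230.90 + 105 = 1,335.90 → round up

1,336 drums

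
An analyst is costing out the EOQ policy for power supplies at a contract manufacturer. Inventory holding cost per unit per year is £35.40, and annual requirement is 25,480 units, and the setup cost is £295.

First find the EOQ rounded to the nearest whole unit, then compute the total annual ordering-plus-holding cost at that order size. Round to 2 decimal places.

Q* = √(2·D·S / H) = √(2·25,480·295 / 35.4) = √424,666.7 ≈ 651.66 → Q = 652 units
Ordering: D/Q × S = 25,480/652 × £295 = £11,528.53
Holding:  Q/2 × H = 652/2 × £35.4 = £11,540.40
Total = £11,528.53 + £11,540.40 = £23,068.93

£23,068.93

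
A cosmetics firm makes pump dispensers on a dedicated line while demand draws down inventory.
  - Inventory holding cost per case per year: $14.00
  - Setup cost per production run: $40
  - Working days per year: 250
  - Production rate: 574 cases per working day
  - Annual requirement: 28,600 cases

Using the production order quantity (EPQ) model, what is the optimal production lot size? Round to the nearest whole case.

452 cases

Daily demand d = 28,600/250 = 114.400; p = 574; 1 − d/p = 0.80070
EPQ = √(2DS / (H(1 − d/p)))
    = √(2 × 28,600 × 40 / (14 × 0.80070)) ≈ 451.78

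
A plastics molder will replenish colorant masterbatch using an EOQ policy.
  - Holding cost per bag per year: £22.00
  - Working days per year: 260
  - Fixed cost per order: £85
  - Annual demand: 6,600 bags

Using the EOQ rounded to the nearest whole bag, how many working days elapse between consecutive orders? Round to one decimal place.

8.9 days

2DS/H = 2·6,600·85/22 = 51,000.00
EOQ = √51,000.00 ≈ 225.83 → Q = 226 bags
T = Q/D × 260 days = 226/6,600 × 260 = 8.903 days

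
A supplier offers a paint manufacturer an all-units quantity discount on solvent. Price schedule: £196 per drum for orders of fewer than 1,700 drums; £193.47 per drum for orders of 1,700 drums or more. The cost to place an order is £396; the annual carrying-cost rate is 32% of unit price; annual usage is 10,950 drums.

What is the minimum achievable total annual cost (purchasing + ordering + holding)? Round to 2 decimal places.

H₁ = 32%×£196 = £62.7200;  H₂ = 32%×£193.47 = £61.9104
EOQ₁ = √(2×10,950×396/62.7200) = 371.85  (< 1,700, feasible at tier 1)
EOQ₂ = √(2×10,950×396/61.9104) = 374.27  (< 1,700 → use Q = 1,700 at tier-2 price)
TC(tier 1 (EOQ₁), Q≈371.8) = £2,169,522.37
TC(tier 2, Q≈1,700.0) = £2,173,671.05
Minimum at tier 1 (EOQ₁): £2,169,522.37

£2,169,522.37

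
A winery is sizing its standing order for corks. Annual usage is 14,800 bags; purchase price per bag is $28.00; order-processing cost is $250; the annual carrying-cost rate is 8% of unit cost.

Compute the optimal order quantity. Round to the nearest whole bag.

1,818 bags

Carrying cost H = $28 × 8% = $2.2400/bag/yr
EOQ = √(2DS/H) = √(2 × 14,800 × 250 / 2.24)
    = √(3,303,571.43) ≈ 1,817.57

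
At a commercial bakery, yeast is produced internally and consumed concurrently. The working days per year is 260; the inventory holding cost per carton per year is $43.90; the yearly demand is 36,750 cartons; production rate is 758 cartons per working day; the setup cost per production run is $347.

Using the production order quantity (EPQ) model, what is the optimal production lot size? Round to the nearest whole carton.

Daily demand d = 36,750/260 = 141.346; p = 758; 1 − d/p = 0.81353
EPQ = √(2DS / (H(1 − d/p)))
    = √(2 × 36,750 × 347 / (43.9 × 0.81353)) ≈ 845.06

845 cartons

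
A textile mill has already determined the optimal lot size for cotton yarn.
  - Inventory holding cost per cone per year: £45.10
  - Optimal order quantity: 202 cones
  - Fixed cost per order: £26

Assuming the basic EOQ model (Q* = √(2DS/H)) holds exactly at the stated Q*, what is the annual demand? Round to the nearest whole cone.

From Q* = √(2DS/H) ⇒ Q*² = 2DS/H.
D = Q²H / (2S) = 202² × 45.1 / (2 × 26) = 35,389.62

35,390 cones per year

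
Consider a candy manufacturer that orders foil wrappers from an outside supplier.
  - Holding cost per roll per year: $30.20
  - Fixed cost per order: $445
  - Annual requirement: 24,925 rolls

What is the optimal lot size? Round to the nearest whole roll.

2DS/H = 2·24,925·445/30.2 = 734,544.70
EOQ = √734,544.70 ≈ 857.06

857 rolls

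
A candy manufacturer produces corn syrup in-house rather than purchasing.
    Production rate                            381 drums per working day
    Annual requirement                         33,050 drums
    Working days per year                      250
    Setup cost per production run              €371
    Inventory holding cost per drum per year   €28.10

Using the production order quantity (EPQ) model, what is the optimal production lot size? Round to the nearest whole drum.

1,156 drums

d = 33,050/250 = 132.2000 drums/day;  effective holding cost H(1 − d/p) = 28.1·(1 − 132.2000/381) = 18.34982
Q* = √(2DS / H_eff) = √(2·33,050·371 / 18.34982) ≈ 1,156.04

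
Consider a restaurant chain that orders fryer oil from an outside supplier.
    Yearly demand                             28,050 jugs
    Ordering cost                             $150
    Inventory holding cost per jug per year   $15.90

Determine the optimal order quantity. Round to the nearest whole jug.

727 jugs

EOQ = √(2DS/H) = √(2 × 28,050 × 150 / 15.9)
    = √(529,245.28) ≈ 727.49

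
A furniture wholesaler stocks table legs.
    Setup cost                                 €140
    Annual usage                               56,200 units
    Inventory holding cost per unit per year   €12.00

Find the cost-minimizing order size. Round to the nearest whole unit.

1,145 units

Optimal lot size Q* = (2 × 56,200 × €140 / €12)^½ ≈ 1,145.13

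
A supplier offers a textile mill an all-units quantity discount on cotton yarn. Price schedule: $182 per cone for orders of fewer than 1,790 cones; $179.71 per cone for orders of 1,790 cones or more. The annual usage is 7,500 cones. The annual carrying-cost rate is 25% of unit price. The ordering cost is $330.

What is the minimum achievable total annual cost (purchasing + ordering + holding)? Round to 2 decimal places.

H₁ = 25%×$182 = $45.5000;  H₂ = 25%×$179.71 = $44.9275
EOQ₁ = √(2×7,500×330/45.5000) = 329.84  (< 1,790, feasible at tier 1)
EOQ₂ = √(2×7,500×330/44.9275) = 331.93  (< 1,790 → use Q = 1,790 at tier-2 price)
TC(tier 1 (EOQ₁), Q≈329.8) = $1,380,007.50
TC(tier 2, Q≈1,790.0) = $1,389,417.79
Minimum at tier 1 (EOQ₁): $1,380,007.50

$1,380,007.50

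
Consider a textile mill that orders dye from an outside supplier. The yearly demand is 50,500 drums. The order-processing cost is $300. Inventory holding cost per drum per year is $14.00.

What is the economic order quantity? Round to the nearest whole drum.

1,471 drums

Q* = √(2·D·S / H) = √(2·50,500·300 / 14) = √2,164,285.7 ≈ 1,471.15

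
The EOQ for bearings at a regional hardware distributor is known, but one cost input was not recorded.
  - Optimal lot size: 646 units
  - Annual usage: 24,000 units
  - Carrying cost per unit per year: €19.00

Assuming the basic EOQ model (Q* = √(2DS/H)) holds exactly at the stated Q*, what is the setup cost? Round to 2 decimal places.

€165.19

From Q* = √(2DS/H) ⇒ Q*² = 2DS/H.
S = Q²H / (2D) = 646² × 19 / (2 × 24,000) = 165.1876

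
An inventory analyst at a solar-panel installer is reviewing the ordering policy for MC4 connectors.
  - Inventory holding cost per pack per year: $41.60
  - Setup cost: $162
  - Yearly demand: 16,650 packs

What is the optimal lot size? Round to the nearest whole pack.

360 packs

2DS/H = 2·16,650·162/41.6 = 129,677.88
EOQ = √129,677.88 ≈ 360.11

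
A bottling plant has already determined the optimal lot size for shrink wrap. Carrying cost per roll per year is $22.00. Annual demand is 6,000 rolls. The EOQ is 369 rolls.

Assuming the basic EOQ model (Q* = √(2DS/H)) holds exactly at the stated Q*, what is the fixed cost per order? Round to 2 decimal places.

Since Q* = (2DS/H)^½, squaring gives Q*²·H = 2DS.
S = Q²H / (2D) = 369² × 22 / (2 × 6,000) = 249.6285

$249.63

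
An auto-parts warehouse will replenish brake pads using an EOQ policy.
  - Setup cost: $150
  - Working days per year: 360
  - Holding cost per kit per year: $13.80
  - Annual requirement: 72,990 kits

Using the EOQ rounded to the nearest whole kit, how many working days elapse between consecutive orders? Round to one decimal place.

6.2 days

EOQ = √(2DS/H) = √(2 × 72,990 × 150 / 13.8)
    = √(1,586,739.13) ≈ 1,259.66 → Q = 1,260 kits
Days between orders = 360 / (D/Q) = 360 / 57.929 ≈ 6.215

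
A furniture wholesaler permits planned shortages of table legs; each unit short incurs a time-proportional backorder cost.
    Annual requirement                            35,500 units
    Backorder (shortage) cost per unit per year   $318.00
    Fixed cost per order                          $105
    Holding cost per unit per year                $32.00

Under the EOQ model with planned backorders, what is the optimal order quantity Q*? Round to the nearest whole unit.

Basic EOQ = √(2·35,500·105/32) = 482.668
Backorder adjustment √((H+b)/b) = √((32+318)/318) = 1.0491
Q* = 482.668 × 1.0491 ≈ 506.37

506 units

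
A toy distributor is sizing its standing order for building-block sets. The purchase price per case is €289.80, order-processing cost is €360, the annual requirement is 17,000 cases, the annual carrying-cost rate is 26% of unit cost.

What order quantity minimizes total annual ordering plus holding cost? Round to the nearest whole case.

Carrying cost H = €289.8 × 26% = €75.3480/case/yr
2DS/H = 2·17,000·360/75.348 = 162,446.25
EOQ = √162,446.25 ≈ 403.05

403 cases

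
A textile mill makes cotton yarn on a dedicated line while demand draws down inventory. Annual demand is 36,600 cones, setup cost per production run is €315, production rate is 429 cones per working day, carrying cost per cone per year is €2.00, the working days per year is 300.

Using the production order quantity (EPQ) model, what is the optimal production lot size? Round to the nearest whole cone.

Daily demand d = 36,600/300 = 122.000; p = 429; 1 − d/p = 0.71562
EPQ = √(2DS / (H(1 − d/p)))
    = √(2 × 36,600 × 315 / (2 × 0.71562)) ≈ 4,013.80

4,014 cones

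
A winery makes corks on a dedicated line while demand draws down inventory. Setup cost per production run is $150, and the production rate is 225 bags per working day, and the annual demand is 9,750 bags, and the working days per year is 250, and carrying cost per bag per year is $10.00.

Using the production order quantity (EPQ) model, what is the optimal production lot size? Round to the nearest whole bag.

595 bags

Daily demand d = 9,750/250 = 39.000; p = 225; 1 − d/p = 0.82667
EPQ = √(2DS / (H(1 − d/p)))
    = √(2 × 9,750 × 150 / (10 × 0.82667)) ≈ 594.84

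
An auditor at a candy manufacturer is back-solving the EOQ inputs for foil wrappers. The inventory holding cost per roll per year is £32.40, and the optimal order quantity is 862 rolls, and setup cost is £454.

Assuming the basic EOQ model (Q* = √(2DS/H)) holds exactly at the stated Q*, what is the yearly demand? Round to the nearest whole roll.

EOQ relation: Q² = 2DS/H, so rearrange for the unknown.
D = Q²H / (2S) = 862² × 32.4 / (2 × 454) = 26,513.90

26,514 rolls per year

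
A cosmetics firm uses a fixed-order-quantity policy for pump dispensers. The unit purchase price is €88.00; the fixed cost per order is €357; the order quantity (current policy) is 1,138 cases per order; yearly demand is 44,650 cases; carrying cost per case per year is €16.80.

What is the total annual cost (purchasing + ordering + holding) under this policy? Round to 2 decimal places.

€3,952,766.27

Ordering: D/Q × S = 44,650/1,138 × €357 = €14,007.07
Holding:  Q/2 × H = 1,138/2 × €16.8 = €9,559.20
Purchase cost = D·C = 44,650 × 88 = €3,929,200.00
Total = €14,007.07 + €9,559.20 + €3,929,200.00 = €3,952,766.27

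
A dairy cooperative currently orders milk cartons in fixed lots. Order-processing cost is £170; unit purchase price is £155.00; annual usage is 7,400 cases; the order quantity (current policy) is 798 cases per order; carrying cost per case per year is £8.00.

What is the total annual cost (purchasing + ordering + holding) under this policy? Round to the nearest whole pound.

£1,151,768

Ordering: D/Q × S = 7,400/798 × £170 = £1,576.44
Holding:  Q/2 × H = 798/2 × £8 = £3,192.00
Purchase cost = D·C = 7,400 × 155 = £1,147,000.00
Total = £1,576.44 + £3,192.00 + £1,147,000.00 = £1,151,768.44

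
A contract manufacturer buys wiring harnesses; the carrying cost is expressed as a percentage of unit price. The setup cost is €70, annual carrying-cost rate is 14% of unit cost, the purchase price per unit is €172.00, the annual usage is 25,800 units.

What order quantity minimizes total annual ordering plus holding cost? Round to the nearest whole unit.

387 units

Carrying cost H = €172 × 14% = €24.0800/unit/yr
EOQ = √(2DS/H) = √(2 × 25,800 × 70 / 24.08)
    = √(150,000.00) ≈ 387.30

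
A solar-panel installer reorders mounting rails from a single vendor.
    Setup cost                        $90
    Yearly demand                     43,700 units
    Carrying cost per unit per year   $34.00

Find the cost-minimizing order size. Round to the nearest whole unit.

481 units

Optimal lot size Q* = (2 × 43,700 × $90 / $34)^½ ≈ 480.99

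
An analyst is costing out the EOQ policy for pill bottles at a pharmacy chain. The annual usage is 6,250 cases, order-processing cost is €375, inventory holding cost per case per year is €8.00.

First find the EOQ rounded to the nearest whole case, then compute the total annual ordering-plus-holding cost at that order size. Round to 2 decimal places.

Q* = √(2·D·S / H) = √(2·6,250·375 / 8) = √585,937.5 ≈ 765.47 → Q = 765 cases
Orders/yr = 6,250/765 = 8.170; ordering cost = 8.170 × €375 = €3,063.73
Average inventory = 765/2 = 382.5; holding cost = 382.5 × €8 = €3,060.00
Total = €3,063.73 + €3,060.00 = €6,123.73

€6,123.73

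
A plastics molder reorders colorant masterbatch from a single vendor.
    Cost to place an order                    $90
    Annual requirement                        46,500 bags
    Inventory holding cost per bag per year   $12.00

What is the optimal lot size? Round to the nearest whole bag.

Optimal lot size Q* = (2 × 46,500 × $90 / $12)^½ ≈ 835.16

835 bags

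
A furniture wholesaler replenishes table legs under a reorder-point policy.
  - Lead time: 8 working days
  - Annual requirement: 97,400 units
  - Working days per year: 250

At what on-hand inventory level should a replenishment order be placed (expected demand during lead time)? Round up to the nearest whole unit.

3,117 units

Daily demand d = 97,400 / 250 = 389.600 units/day
Demand during lead time = 389.600 × 8 = 3,116.80
Reorder point = 3,116.80 → round up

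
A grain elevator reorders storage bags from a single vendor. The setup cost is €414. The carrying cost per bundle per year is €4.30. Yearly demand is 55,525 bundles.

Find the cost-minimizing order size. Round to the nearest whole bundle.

3,270 bundles

2DS/H = 2·55,525·414/4.3 = 10,691,790.70
EOQ = √10,691,790.70 ≈ 3,269.83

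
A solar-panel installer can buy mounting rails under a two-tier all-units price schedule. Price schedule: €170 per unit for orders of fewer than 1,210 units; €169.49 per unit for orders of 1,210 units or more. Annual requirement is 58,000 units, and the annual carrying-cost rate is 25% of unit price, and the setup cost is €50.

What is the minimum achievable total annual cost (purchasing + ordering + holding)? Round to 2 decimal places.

€9,858,452.06

H₁ = 25%×€170 = €42.5000;  H₂ = 25%×€169.49 = €42.3725
EOQ₁ = √(2×58,000×50/42.5000) = 369.42  (< 1,210, feasible at tier 1)
EOQ₂ = √(2×58,000×50/42.3725) = 369.97  (< 1,210 → use Q = 1,210 at tier-2 price)
TC(tier 1 (EOQ₁), Q≈369.4) = €9,875,700.32
TC(tier 2, Q≈1,210.0) = €9,858,452.06
Minimum at tier 2: €9,858,452.06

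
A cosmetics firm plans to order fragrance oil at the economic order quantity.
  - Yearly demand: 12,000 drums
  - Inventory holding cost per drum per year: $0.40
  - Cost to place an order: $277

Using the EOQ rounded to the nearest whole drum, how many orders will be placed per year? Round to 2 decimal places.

2.94 orders per year

2DS/H = 2·12,000·277/0.4 = 16,620,000.00
EOQ = √16,620,000.00 ≈ 4,076.76 → Q = 4,077
N = D/Q = 12,000/4,077 ≈ 2.943 orders/yr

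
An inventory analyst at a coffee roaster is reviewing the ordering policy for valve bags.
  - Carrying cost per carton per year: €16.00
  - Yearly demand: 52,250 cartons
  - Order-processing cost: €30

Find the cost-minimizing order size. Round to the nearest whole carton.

443 cartons

Optimal lot size Q* = (2 × 52,250 × €30 / €16)^½ ≈ 442.65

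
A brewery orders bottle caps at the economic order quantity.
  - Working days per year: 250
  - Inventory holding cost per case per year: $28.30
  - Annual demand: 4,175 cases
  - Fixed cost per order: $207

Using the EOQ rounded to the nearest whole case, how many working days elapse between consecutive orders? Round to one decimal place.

14.8 days

Q* = √(2·D·S / H) = √(2·4,175·207 / 28.3) = √61,076.0 ≈ 247.14 → Q = 247 cases
T = Q/D × 250 days = 247/4,175 × 250 = 14.790 days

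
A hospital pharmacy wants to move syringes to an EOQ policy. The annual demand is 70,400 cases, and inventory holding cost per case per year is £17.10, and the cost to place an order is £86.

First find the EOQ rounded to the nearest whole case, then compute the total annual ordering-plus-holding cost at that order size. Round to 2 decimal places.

£14,389.60

Q* = √(2·D·S / H) = √(2·70,400·86 / 17.1) = √708,117.0 ≈ 841.50 → Q = 841 cases
Orders/yr = 70,400/841 = 83.710; ordering cost = 83.710 × £86 = £7,199.05
Average inventory = 841/2 = 420.5; holding cost = 420.5 × £17.1 = £7,190.55
Total = £7,199.05 + £7,190.55 = £14,389.60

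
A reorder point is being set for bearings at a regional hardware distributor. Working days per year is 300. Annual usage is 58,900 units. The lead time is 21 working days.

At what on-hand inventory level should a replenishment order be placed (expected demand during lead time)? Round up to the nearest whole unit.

4,123 units

Daily demand d = 58,900 / 300 = 196.333 units/day
Demand during lead time = 196.333 × 21 = 4,123.00
Reorder point = 4,123.00 → round up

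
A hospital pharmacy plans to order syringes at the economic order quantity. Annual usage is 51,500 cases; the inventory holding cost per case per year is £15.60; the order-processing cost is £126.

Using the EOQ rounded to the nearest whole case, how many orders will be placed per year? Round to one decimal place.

Optimal lot size Q* = (2 × 51,500 × £126 / £15.6)^½ ≈ 912.10 → Q = 912
N = D/Q = 51,500/912 ≈ 56.469 orders/yr

56.5 orders per year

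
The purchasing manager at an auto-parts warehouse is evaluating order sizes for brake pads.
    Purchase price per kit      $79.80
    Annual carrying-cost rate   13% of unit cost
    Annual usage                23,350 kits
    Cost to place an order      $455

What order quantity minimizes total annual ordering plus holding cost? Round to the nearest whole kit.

1,431 kits

Holding cost per kit per year: H = 13% × $79.8 = $10.3740
Q* = √(2·D·S / H) = √(2·23,350·455 / 10.374) = √2,048,245.6 ≈ 1,431.17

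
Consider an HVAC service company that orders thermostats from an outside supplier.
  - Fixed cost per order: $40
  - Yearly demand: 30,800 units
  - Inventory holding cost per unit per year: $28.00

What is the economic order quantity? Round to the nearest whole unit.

Optimal lot size Q* = (2 × 30,800 × $40 / $28)^½ ≈ 296.65

297 units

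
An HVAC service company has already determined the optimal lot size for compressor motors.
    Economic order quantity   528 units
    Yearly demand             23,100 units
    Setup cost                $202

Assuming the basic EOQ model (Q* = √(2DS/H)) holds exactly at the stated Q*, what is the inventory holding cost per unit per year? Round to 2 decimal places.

$33.48

From Q* = √(2DS/H) ⇒ Q*² = 2DS/H.
H = 2DS / Q² = 2 × 23,100 × 202 / 528² = 33.4754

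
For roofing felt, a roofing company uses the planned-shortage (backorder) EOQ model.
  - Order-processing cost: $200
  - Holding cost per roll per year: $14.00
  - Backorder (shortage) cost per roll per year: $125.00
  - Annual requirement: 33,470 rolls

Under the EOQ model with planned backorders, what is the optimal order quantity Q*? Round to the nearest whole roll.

1,031 rolls

Q* = √(2DS/H) · √((H + b)/b)
   = √(2 × 33,470 × 200 / 14) · √((14 + 125) / 125)
   = 977.899 × 1.0545 ≈ 1,031.21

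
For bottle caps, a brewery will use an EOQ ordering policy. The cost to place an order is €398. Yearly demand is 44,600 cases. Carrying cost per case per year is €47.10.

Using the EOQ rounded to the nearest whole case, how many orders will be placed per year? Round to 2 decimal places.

EOQ = √(2DS/H) = √(2 × 44,600 × 398 / 47.1)
    = √(753,749.47) ≈ 868.19 → Q = 868
N = D/Q = 44,600/868 ≈ 51.382 orders/yr

51.38 orders per year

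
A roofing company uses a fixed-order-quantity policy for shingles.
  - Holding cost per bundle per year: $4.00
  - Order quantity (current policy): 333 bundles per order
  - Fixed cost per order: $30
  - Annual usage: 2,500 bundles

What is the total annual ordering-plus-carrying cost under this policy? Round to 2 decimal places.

Orders/yr = 2,500/333 = 7.508; ordering cost = 7.508 × $30 = $225.23
Average inventory = 333/2 = 166.5; holding cost = 166.5 × $4 = $666.00
Total = $225.23 + $666.00 = $891.23

$891.23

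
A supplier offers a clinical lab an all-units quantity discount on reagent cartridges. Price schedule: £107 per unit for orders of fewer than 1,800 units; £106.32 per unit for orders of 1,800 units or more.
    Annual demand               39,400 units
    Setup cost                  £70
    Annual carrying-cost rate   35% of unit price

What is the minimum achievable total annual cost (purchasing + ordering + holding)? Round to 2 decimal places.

£4,224,031.02

H₁ = 35%×£107 = £37.4500;  H₂ = 35%×£106.32 = £37.2120
EOQ₁ = √(2×39,400×70/37.4500) = 383.78  (< 1,800, feasible at tier 1)
EOQ₂ = √(2×39,400×70/37.2120) = 385.01  (< 1,800 → use Q = 1,800 at tier-2 price)
TC(tier 1 (EOQ₁), Q≈383.8) = £4,230,172.69
TC(tier 2, Q≈1,800.0) = £4,224,031.02
Minimum at tier 2: £4,224,031.02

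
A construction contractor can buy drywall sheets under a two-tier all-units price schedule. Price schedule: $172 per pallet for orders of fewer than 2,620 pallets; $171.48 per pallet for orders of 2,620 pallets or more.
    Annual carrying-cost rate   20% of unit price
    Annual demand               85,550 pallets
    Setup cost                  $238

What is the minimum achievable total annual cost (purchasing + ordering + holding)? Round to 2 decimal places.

H₁ = 20%×$172 = $34.4000;  H₂ = 20%×$171.48 = $34.2960
EOQ₁ = √(2×85,550×238/34.4000) = 1,088.01  (< 2,620, feasible at tier 1)
EOQ₂ = √(2×85,550×238/34.2960) = 1,089.66  (< 2,620 → use Q = 2,620 at tier-2 price)
TC(tier 1 (EOQ₁), Q≈1,088.0) = $14,752,027.66
TC(tier 2, Q≈2,620.0) = $14,722,813.10
Minimum at tier 2: $14,722,813.10

$14,722,813.10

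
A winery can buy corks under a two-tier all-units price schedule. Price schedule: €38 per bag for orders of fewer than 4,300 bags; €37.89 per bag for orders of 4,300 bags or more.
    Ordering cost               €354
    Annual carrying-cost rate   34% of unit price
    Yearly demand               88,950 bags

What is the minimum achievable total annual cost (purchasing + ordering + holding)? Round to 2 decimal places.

H₁ = 34%×€38 = €12.9200;  H₂ = 34%×€37.89 = €12.8826
EOQ₁ = √(2×88,950×354/12.9200) = 2,207.79  (< 4,300, feasible at tier 1)
EOQ₂ = √(2×88,950×354/12.8826) = 2,211.00  (< 4,300 → use Q = 4,300 at tier-2 price)
TC(tier 1 (EOQ₁), Q≈2,207.8) = €3,408,624.69
TC(tier 2, Q≈4,300.0) = €3,405,335.95
Minimum at tier 2: €3,405,335.95

€3,405,335.95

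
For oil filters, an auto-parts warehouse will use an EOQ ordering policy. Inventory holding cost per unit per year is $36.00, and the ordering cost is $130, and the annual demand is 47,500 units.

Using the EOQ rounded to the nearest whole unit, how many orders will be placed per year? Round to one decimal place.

81.1 orders per year

2DS/H = 2·47,500·130/36 = 343,055.56
EOQ = √343,055.56 ≈ 585.71 → Q = 586
N = D/Q = 47,500/586 ≈ 81.058 orders/yr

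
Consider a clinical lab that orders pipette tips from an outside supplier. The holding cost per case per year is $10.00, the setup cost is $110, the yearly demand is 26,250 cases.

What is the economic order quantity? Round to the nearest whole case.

2DS/H = 2·26,250·110/10 = 577,500.00
EOQ = √577,500.00 ≈ 759.93

760 cases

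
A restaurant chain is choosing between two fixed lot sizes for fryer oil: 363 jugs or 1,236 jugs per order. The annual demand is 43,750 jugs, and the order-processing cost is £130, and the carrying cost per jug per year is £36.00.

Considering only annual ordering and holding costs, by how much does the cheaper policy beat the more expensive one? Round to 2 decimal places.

£4,647.49

For each Q, cost = (D/Q)·S + (Q/2)·H.
TC(363) = (43,750/363)×130 + (363/2)×36 = £22,202.04
TC(1,236) = (43,750/1,236)×130 + (1,236/2)×36 = £26,849.54
|ΔTC| = |£22,202.04 − £26,849.54| = £4,647.49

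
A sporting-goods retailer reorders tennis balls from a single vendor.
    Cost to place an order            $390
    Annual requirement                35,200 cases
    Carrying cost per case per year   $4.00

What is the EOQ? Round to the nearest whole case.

2,620 cases

Optimal lot size Q* = (2 × 35,200 × $390 / $4)^½ ≈ 2,619.92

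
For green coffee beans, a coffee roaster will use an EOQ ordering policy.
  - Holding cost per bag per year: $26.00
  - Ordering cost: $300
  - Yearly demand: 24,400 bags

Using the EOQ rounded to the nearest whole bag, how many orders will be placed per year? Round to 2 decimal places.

32.53 orders per year

2DS/H = 2·24,400·300/26 = 563,076.92
EOQ = √563,076.92 ≈ 750.38 → Q = 750
N = D/Q = 24,400/750 ≈ 32.533 orders/yr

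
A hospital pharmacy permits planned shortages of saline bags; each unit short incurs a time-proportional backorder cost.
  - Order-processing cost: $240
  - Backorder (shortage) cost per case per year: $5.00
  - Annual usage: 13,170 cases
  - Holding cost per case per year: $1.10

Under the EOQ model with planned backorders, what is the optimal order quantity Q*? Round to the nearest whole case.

2,648 cases

Q* = √(2DS/H) · √((H + b)/b)
   = √(2 × 13,170 × 240 / 1.1) · √((1.1 + 5) / 5)
   = 2,397.271 × 1.1045 ≈ 2,647.87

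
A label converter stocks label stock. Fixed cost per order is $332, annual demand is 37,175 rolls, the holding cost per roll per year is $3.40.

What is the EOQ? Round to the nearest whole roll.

Optimal lot size Q* = (2 × 37,175 × $332 / $3.4)^½ ≈ 2,694.45

2,694 rolls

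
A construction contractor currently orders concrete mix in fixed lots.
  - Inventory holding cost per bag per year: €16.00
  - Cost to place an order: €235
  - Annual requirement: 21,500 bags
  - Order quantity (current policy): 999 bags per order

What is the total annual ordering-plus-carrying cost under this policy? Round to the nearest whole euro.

Annual ordering cost = (D/Q)·S = (21,500/999) × 235 = €5,057.56
Annual holding cost  = (Q/2)·H = (999/2) × 16 = €7,992.00
Total = €5,057.56 + €7,992.00 = €13,049.56

€13,050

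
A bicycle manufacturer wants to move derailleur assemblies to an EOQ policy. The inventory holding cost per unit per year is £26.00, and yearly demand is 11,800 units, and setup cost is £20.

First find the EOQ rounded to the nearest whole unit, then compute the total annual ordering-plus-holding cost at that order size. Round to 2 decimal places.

Q* = √(2·D·S / H) = √(2·11,800·20 / 26) = √18,153.8 ≈ 134.74 → Q = 135 units
Orders/yr = 11,800/135 = 87.407; ordering cost = 87.407 × £20 = £1,748.15
Average inventory = 135/2 = 67.5; holding cost = 67.5 × £26 = £1,755.00
Total = £1,748.15 + £1,755.00 = £3,503.15

£3,503.15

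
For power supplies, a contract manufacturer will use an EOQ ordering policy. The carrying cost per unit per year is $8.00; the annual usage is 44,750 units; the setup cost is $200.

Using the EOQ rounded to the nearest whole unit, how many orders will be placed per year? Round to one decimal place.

29.9 orders per year

Q* = √(2·D·S / H) = √(2·44,750·200 / 8) = √2,237,500.0 ≈ 1,495.83 → Q = 1,496
Orders per year = D/Q = 44,750 / 1,496 = 29.913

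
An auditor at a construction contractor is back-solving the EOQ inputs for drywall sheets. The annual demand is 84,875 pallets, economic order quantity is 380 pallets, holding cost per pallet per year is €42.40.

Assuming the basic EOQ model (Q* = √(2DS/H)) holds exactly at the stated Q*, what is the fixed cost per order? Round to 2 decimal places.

Since Q* = (2DS/H)^½, squaring gives Q*²·H = 2DS.
S = Q²H / (2D) = 380² × 42.4 / (2 × 84,875) = 36.0681

€36.07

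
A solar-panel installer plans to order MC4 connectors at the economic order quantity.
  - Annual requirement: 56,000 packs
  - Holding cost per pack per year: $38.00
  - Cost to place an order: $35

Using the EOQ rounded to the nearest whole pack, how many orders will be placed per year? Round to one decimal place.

Optimal lot size Q* = (2 × 56,000 × $35 / $38)^½ ≈ 321.18 → Q = 321
N = D/Q = 56,000/321 ≈ 174.455 orders/yr

174.5 orders per year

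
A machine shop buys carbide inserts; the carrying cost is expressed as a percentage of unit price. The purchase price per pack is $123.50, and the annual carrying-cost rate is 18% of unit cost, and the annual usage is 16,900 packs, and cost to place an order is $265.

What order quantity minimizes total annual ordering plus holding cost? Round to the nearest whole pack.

635 packs

Holding cost per pack per year: H = 18% × $123.5 = $22.2300
2DS/H = 2·16,900·265/22.23 = 402,923.98
EOQ = √402,923.98 ≈ 634.76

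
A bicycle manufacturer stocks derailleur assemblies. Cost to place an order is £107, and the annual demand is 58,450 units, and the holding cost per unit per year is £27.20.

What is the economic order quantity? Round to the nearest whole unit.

2DS/H = 2·58,450·107/27.2 = 459,863.97
EOQ = √459,863.97 ≈ 678.13

678 units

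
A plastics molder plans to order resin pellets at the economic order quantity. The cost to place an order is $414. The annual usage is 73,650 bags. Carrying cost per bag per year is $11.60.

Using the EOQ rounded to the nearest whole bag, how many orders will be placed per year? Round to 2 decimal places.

32.12 orders per year

EOQ = √(2DS/H) = √(2 × 73,650 × 414 / 11.6)
    = √(5,257,086.21) ≈ 2,292.83 → Q = 2,293
Orders per year = D/Q = 73,650 / 2,293 = 32.119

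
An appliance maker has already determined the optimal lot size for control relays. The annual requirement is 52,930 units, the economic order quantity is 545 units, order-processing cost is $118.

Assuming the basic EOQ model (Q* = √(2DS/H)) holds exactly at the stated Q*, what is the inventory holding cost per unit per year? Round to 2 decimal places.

From Q* = √(2DS/H) ⇒ Q*² = 2DS/H.
H = 2DS / Q² = 2 × 52,930 × 118 / 545² = 42.0553

$42.06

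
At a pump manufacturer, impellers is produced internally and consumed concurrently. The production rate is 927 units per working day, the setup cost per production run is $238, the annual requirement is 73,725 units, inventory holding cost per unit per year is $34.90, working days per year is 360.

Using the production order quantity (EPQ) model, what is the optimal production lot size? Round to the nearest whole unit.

d = 73,725/360 = 204.7917 units/day;  effective holding cost H(1 − d/p) = 34.9·(1 − 204.7917/927) = 27.18994
Q* = √(2DS / H_eff) = √(2·73,725·238 / 27.18994) ≈ 1,136.07

1,136 units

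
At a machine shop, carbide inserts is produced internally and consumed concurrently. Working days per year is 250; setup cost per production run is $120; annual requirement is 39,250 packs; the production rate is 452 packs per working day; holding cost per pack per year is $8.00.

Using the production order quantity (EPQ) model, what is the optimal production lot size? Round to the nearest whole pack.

d = 39,250/250 = 157.0000 packs/day;  effective holding cost H(1 − d/p) = 8·(1 − 157.0000/452) = 5.22124
Q* = √(2DS / H_eff) = √(2·39,250·120 / 5.22124) ≈ 1,343.19

1,343 packs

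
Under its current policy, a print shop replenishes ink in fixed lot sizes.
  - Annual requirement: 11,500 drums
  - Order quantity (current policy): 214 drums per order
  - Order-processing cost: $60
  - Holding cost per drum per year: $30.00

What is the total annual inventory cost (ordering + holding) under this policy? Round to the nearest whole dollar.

Orders/yr = 11,500/214 = 53.738; ordering cost = 53.738 × $60 = $3,224.30
Average inventory = 214/2 = 107; holding cost = 107 × $30 = $3,210.00
Total = $3,224.30 + $3,210.00 = $6,434.30

$6,434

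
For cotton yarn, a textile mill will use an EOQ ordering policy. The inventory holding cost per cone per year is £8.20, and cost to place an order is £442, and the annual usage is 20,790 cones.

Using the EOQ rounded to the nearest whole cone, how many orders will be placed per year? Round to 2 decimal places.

2DS/H = 2·20,790·442/8.2 = 2,241,263.41
EOQ = √2,241,263.41 ≈ 1,497.08 → Q = 1,497
Orders per year = D/Q = 20,790 / 1,497 = 13.888

13.89 orders per year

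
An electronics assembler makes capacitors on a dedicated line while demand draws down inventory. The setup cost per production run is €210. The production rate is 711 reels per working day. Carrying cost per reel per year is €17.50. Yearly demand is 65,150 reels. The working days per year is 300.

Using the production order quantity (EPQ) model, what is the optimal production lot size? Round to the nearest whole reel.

1,500 reels

d = 65,150/300 = 217.1667 reels/day;  effective holding cost H(1 − d/p) = 17.5·(1 − 217.1667/711) = 12.15483
Q* = √(2DS / H_eff) = √(2·65,150·210 / 12.15483) ≈ 1,500.40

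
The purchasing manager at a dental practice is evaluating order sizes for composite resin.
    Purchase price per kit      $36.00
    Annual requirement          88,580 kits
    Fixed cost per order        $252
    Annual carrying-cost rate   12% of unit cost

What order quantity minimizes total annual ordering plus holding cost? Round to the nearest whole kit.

3,215 kits

Holding cost per kit per year: H = 12% × $36 = $4.3200
EOQ = √(2DS/H) = √(2 × 88,580 × 252 / 4.32)
    = √(10,334,333.33) ≈ 3,214.71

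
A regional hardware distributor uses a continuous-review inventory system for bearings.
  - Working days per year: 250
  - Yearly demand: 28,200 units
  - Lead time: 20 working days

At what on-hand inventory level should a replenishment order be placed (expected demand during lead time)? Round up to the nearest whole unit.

2,256 units

Daily demand d = 28,200 / 250 = 112.800 units/day
Demand during lead time = 112.800 × 20 = 2,256.00
Reorder point = 2,256.00 → round up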